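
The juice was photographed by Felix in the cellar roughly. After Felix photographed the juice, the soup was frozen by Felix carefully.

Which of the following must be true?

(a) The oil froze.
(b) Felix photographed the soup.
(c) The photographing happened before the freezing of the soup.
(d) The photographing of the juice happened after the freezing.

(c)

(a) Not entailed — the soup is what froze, not the oil.
(b) Not entailed — Felix photographed the juice, not the soup; the soup belongs to the freezing event.
(c) Entailed — the narrative places the photographing before the freezing.
(d) Not entailed — the narrative places the photographing before the freezing, not after.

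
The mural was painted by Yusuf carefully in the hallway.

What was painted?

'the mural' marks the patient of the painting event.

the mural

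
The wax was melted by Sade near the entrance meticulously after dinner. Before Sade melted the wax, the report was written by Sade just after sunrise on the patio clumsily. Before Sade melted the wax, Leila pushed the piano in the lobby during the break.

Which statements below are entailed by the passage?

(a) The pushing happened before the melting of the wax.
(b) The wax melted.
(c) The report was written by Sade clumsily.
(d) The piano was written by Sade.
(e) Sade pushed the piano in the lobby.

(a), (b), (c)

(a) Entailed — the narrative places the pushing before the melting.
(b) Entailed — 'Sade melted the wax' is causative; it entails the inchoative 'the wax melted'.
(c) Entailed — the original entails any weakening of itself; this just drops 'on the patio', 'just after sunrise'.
(d) Not entailed — Sade wrote the report, not the piano; the piano belongs to the pushing event.
(e) Not entailed — the passage has Leila pushing the piano, not Sade.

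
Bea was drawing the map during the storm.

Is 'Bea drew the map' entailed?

no

'was drawing' is progressive; for an accomplishment like 'draw the map', it doesn't entail completion.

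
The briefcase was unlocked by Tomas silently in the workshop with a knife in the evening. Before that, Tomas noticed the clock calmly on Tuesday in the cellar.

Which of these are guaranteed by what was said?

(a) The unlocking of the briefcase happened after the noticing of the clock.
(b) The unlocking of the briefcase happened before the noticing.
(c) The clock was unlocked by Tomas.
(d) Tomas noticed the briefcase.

(a) Entailed — the narrative places the noticing before the unlocking.
(b) Not entailed — the narrative places the noticing before the unlocking, not after.
(c) Not entailed — Tomas unlocked the briefcase, not the clock; the clock belongs to the noticing event.
(d) Not entailed — Tomas noticed the clock, not the briefcase; the briefcase belongs to the unlocking event.

(a)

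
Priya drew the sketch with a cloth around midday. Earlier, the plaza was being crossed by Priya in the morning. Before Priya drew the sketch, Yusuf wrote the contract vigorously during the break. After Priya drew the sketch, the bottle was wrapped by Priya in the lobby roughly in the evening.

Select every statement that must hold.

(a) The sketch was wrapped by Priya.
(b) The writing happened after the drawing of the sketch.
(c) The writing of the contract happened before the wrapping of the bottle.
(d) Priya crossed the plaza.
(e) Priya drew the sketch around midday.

(c), (e)

(a) Not entailed — Priya wrapped the bottle, not the sketch; the sketch belongs to the drawing event.
(b) Not entailed — the narrative places the writing before the drawing, not after.
(c) Entailed — the narrative places the writing before the wrapping.
(d) Not entailed — 'was crossing' is progressive on an accomplishment; it does not entail the completed 'crossed'.
(e) Entailed — every conjunct here is already in the original drawing event.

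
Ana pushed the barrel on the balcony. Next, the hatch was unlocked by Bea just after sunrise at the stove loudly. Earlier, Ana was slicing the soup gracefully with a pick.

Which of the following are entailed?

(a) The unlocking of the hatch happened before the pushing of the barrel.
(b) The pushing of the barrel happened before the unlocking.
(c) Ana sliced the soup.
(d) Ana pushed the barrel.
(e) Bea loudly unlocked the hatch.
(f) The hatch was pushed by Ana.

(a) Not entailed — the narrative places the pushing before the unlocking, not after.
(b) Entailed — the narrative places the pushing before the unlocking.
(c) Not entailed — 'was slicing' is progressive on an accomplishment; it does not entail the completed 'sliced'.
(d) Entailed — this follows by dropping conjuncts from the pushing event's description.
(e) Entailed — every conjunct here is already in the original unlocking event.
(f) Not entailed — Ana pushed the barrel, not the hatch; the hatch belongs to the unlocking event.

(b), (d), (e)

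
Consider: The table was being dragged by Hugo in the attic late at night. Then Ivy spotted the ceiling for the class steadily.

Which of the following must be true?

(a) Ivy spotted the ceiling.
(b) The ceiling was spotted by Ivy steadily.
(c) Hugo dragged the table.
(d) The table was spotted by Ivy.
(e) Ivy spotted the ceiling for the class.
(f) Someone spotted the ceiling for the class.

(a) Entailed — the original entails any weakening of itself; this just drops 'steadily', 'for the class'.
(b) Entailed — dropping 'for the class' leaves a sub-description the original still satisfies.
(c) Entailed — 'drag' is an activity; 'was dragging' entails that some dragging happened, so 'dragged' holds.
(d) Not entailed — Ivy spotted the ceiling, not the table; the table belongs to the dragging event.
(e) Entailed — this follows by dropping conjuncts from the spotting event's description.
(f) Entailed — the original entails any weakening of itself; this just drops 'steadily' and generalizes the agent.

(a), (b), (c), (e), (f)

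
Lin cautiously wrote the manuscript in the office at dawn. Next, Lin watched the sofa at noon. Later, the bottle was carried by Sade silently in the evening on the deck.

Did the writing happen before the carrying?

The narrative orders the writing before the carrying.

yes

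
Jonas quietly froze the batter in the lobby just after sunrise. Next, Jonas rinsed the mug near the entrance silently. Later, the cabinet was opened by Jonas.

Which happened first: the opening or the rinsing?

the rinsing

The connectives place the rinsing before the opening.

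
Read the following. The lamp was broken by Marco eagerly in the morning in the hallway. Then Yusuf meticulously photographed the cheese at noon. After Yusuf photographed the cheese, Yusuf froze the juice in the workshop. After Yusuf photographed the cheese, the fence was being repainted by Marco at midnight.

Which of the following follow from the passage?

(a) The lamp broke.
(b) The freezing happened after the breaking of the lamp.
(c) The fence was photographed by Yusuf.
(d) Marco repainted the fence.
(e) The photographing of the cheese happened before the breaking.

(a), (b)

(a) Entailed — 'Marco broke the lamp' is causative; it entails the inchoative 'the lamp broke'.
(b) Entailed — the narrative places the breaking before the freezing.
(c) Not entailed — Yusuf photographed the cheese, not the fence; the fence belongs to the repainting event.
(d) Not entailed — 'was repainting' is progressive on an accomplishment; it does not entail the completed 'repainted'.
(e) Not entailed — the narrative places the breaking before the photographing, not after.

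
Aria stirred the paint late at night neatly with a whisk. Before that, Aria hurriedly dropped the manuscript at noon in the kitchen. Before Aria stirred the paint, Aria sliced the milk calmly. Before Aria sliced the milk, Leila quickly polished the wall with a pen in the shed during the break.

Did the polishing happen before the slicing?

The narrative orders the polishing before the slicing.

yes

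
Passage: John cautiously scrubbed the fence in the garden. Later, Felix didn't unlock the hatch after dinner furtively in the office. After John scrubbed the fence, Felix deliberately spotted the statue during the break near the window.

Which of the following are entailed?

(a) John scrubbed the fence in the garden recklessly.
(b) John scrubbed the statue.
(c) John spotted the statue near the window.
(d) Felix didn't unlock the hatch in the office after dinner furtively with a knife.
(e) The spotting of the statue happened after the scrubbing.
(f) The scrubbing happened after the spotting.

(a) Not entailed — 'recklessly' adds a manner not in (and inconsistent with) the original.
(b) Not entailed — John scrubbed the fence, not the statue; the statue belongs to the spotting event.
(c) Not entailed — the passage has Felix spotting the statue, not John.
(d) Entailed — under negation, adding a further restriction is entailed: if no such unlocking event occurred, none occurred with a knife either.
(e) Entailed — the narrative places the scrubbing before the spotting.
(f) Not entailed — the narrative places the scrubbing before the spotting, not after.

(d), (e)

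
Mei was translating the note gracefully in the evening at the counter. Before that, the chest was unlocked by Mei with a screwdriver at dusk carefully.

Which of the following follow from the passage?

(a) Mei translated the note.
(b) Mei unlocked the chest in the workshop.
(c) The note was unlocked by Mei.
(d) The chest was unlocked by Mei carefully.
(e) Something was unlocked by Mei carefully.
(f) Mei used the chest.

(d), (e)

(a) Not entailed — 'was translating' is progressive on an accomplishment; it does not entail the completed 'translated'.
(b) Not entailed — 'in the workshop' adds information not in the original event.
(c) Not entailed — Mei unlocked the chest, not the note; the note belongs to the translating event.
(d) Entailed — dropping 'at dusk', 'with a screwdriver' leaves a sub-description the original still satisfies.
(e) Entailed — the original entails any weakening of itself; this just drops 'at dusk', 'with a screwdriver' and generalizes the patient.
(f) Not entailed — the chest is the patient, not an instrument — Mei used a screwdriver.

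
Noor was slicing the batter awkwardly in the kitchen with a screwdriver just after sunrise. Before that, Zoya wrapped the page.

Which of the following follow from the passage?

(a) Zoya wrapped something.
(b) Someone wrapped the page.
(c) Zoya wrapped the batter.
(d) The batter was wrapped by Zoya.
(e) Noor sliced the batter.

(a), (b)

(a) Entailed — every conjunct here is already in the original wrapping event.
(b) Entailed — this follows by dropping conjuncts from the wrapping event's description.
(c) Not entailed — Zoya wrapped the page, not the batter; the batter belongs to the slicing event.
(d) Not entailed — Zoya wrapped the page, not the batter; the batter belongs to the slicing event.
(e) Not entailed — 'was slicing' is progressive on an accomplishment; it does not entail the completed 'sliced'.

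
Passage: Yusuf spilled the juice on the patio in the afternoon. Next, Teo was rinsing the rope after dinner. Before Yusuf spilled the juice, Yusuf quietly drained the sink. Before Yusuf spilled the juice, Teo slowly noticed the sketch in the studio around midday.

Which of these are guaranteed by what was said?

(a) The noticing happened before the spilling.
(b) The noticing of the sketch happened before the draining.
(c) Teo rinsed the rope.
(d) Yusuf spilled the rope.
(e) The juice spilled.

(a), (c), (e)

(a) Entailed — the narrative places the noticing before the spilling.
(b) Not entailed — the narrative doesn't order the noticing relative to the draining.
(c) Entailed — 'rinse' is an activity; 'was rinsing' entails that some rinsing happened, so 'rinsed' holds.
(d) Not entailed — Yusuf spilled the juice, not the rope; the rope belongs to the rinsing event.
(e) Entailed — 'Yusuf spilled the juice' is causative; it entails the inchoative 'the juice spilled'.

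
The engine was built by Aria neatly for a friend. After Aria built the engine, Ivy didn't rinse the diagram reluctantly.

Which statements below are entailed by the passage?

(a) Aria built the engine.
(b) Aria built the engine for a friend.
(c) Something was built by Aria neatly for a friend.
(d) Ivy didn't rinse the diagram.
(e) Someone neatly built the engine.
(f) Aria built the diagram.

(a) Entailed — this follows by dropping conjuncts from the building event's description.
(b) Entailed — the original entails any weakening of itself; this just drops 'neatly'.
(c) Entailed — every conjunct here is already in the original building event.
(d) Not entailed — dropping 'reluctantly' under negation is not valid — the original leaves open that Ivy rinsed the diagram some other way.
(e) Entailed — dropping 'for a friend' and generalizing the agent leaves a sub-description the original still satisfies.
(f) Not entailed — Aria built the engine, not the diagram; the diagram belongs to the rinsing event.

(a), (b), (c), (e)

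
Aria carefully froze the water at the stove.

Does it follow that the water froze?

'Aria froze the water' is the causative; it entails the inchoative 'the water froze'.

yes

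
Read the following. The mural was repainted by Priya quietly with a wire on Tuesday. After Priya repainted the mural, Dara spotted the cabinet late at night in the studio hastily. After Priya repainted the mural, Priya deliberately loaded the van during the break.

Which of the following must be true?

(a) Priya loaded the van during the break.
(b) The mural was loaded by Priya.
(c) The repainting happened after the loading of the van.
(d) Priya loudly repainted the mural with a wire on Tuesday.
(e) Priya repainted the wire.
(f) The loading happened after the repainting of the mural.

(a), (f)

(a) Entailed — dropping 'deliberately' leaves a sub-description the original still satisfies.
(b) Not entailed — Priya loaded the van, not the mural; the mural belongs to the repainting event.
(c) Not entailed — the narrative places the repainting before the loading, not after.
(d) Not entailed — 'loudly' adds a manner not in (and inconsistent with) the original.
(e) Not entailed — the wire is the instrument, not what was repainted.
(f) Entailed — the narrative places the repainting before the loading.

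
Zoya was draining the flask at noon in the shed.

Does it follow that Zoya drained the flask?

no

'was draining' is progressive; for an accomplishment like 'drain the flask', it doesn't entail completion.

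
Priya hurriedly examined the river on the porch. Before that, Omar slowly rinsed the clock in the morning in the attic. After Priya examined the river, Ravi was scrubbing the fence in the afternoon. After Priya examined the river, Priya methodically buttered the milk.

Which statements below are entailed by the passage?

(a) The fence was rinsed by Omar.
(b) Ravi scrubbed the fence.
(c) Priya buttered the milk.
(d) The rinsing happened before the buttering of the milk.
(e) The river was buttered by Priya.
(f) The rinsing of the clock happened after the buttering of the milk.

(b), (c), (d)

(a) Not entailed — Omar rinsed the clock, not the fence; the fence belongs to the scrubbing event.
(b) Entailed — 'scrub' is an activity; 'was scrubbing' entails that some scrubbing happened, so 'scrubbed' holds.
(c) Entailed — every conjunct here is already in the original buttering event.
(d) Entailed — the narrative places the rinsing before the buttering.
(e) Not entailed — Priya buttered the milk, not the river; the river belongs to the examining event.
(f) Not entailed — the narrative places the rinsing before the buttering, not after.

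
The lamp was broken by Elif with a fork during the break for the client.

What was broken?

'the lamp' marks the patient of the breaking event.

the lamp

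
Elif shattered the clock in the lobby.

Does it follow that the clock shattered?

yes

'Elif shattered the clock' is the causative; it entails the inchoative 'the clock shattered'.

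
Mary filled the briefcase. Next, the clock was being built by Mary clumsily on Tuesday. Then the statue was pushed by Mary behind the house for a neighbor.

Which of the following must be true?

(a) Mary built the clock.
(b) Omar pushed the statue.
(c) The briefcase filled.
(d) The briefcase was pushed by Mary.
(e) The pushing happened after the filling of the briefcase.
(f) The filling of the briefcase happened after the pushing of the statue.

(c), (e)

(a) Not entailed — 'was building' is progressive on an accomplishment; it does not entail the completed 'built'.
(b) Not entailed — the passage has Mary pushing the statue, not Omar.
(c) Entailed — 'Mary filled the briefcase' is causative; it entails the inchoative 'the briefcase filled'.
(d) Not entailed — Mary pushed the statue, not the briefcase; the briefcase belongs to the filling event.
(e) Entailed — the narrative places the filling before the pushing.
(f) Not entailed — the narrative places the filling before the pushing, not after.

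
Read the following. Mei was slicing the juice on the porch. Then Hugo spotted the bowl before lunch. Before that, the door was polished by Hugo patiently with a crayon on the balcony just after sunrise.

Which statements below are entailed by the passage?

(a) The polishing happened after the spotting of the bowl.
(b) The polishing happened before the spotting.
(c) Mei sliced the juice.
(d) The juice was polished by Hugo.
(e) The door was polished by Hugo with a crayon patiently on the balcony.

(b), (e)

(a) Not entailed — the narrative places the polishing before the spotting, not after.
(b) Entailed — the narrative places the polishing before the spotting.
(c) Not entailed — 'was slicing' is progressive on an accomplishment; it does not entail the completed 'sliced'.
(d) Not entailed — Hugo polished the door, not the juice; the juice belongs to the slicing event.
(e) Entailed — the original entails any weakening of itself; this just drops 'just after sunrise'.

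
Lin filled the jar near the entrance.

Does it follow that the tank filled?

Nothing is said about any tank; only the jar is affected.

no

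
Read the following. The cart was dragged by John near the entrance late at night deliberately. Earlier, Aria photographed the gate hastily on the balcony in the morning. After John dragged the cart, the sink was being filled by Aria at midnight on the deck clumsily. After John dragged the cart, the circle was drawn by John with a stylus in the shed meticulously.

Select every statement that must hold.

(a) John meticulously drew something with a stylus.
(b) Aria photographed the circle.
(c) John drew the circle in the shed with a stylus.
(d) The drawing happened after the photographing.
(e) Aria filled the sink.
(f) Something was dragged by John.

(a), (c), (d), (f)

(a) Entailed — dropping 'in the shed' and generalizing the patient leaves a sub-description the original still satisfies.
(b) Not entailed — Aria photographed the gate, not the circle; the circle belongs to the drawing event.
(c) Entailed — every conjunct here is already in the original drawing event.
(d) Entailed — the narrative places the photographing before the drawing.
(e) Not entailed — 'was filling' is progressive on an accomplishment; it does not entail the completed 'filled'.
(f) Entailed — this follows by dropping conjuncts from the dragging event's description.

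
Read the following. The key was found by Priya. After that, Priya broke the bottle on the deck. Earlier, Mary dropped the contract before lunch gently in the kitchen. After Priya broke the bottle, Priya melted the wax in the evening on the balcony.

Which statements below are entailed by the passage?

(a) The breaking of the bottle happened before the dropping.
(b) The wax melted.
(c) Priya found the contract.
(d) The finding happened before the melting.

(a) Not entailed — the narrative places the dropping before the breaking, not after.
(b) Entailed — 'Priya melted the wax' is causative; it entails the inchoative 'the wax melted'.
(c) Not entailed — Priya found the key, not the contract; the contract belongs to the dropping event.
(d) Entailed — the narrative places the finding before the melting.

(b), (d)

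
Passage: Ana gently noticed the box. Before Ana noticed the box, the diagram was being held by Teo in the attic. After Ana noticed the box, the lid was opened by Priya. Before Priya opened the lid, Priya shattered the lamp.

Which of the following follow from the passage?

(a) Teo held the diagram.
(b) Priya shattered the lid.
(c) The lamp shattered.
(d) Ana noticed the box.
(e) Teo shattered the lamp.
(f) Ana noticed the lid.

(a) Entailed — 'hold' is an activity; 'was holding' entails that some holding happened, so 'held' holds.
(b) Not entailed — Priya shattered the lamp, not the lid; the lid belongs to the opening event.
(c) Entailed — 'Priya shattered the lamp' is causative; it entails the inchoative 'the lamp shattered'.
(d) Entailed — dropping 'gently' leaves a sub-description the original still satisfies.
(e) Not entailed — the passage has Priya shattering the lamp, not Teo.
(f) Not entailed — Ana noticed the box, not the lid; the lid belongs to the opening event.

(a), (c), (d)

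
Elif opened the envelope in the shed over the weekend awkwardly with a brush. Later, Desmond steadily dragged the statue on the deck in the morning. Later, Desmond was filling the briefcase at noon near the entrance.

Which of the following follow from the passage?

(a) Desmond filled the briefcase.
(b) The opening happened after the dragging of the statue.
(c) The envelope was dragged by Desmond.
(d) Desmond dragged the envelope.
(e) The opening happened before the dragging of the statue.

(e)

(a) Not entailed — 'was filling' is progressive on an accomplishment; it does not entail the completed 'filled'.
(b) Not entailed — the narrative places the opening before the dragging, not after.
(c) Not entailed — Desmond dragged the statue, not the envelope; the envelope belongs to the opening event.
(d) Not entailed — Desmond dragged the statue, not the envelope; the envelope belongs to the opening event.
(e) Entailed — the narrative places the opening before the dragging.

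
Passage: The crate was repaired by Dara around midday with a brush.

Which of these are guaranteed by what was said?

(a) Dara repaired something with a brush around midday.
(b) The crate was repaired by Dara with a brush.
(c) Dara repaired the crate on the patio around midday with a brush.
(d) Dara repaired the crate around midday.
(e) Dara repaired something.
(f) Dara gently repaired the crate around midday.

(a), (b), (d), (e)

(a) Entailed — generalizing the patient leaves a sub-description the original still satisfies.
(b) Entailed — the original entails any weakening of itself; this just drops 'around midday'.
(c) Not entailed — 'on the patio' adds information not in the original event.
(d) Entailed — the original entails any weakening of itself; this just drops 'with a brush'.
(e) Entailed — the original entails any weakening of itself; this just drops 'with a brush', 'around midday' and generalizes the patient.
(f) Not entailed — 'gently' adds information not in the original event.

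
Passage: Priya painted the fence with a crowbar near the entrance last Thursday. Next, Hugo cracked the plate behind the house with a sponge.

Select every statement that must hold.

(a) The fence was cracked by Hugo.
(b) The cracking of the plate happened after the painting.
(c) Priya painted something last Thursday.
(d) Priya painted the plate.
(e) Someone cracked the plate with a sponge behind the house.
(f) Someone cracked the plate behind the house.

(a) Not entailed — Hugo cracked the plate, not the fence; the fence belongs to the painting event.
(b) Entailed — the narrative places the painting before the cracking.
(c) Entailed — dropping 'with a crowbar', 'near the entrance' and generalizing the patient leaves a sub-description the original still satisfies.
(d) Not entailed — Priya painted the fence, not the plate; the plate belongs to the cracking event.
(e) Entailed — generalizing the agent leaves a sub-description the original still satisfies.
(f) Entailed — every conjunct here is already in the original cracking event.

(b), (c), (e), (f)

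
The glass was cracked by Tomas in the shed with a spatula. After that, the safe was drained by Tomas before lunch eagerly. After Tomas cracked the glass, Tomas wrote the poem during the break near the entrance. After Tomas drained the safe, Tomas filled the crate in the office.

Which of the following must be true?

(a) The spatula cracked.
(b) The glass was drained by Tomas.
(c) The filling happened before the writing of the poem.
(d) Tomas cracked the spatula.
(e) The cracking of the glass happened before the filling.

(e)

(a) Not entailed — the glass is what cracked, not the spatula.
(b) Not entailed — Tomas drained the safe, not the glass; the glass belongs to the cracking event.
(c) Not entailed — the narrative doesn't order the filling relative to the writing.
(d) Not entailed — the spatula is the instrument, not what was cracked.
(e) Entailed — the narrative places the cracking before the filling.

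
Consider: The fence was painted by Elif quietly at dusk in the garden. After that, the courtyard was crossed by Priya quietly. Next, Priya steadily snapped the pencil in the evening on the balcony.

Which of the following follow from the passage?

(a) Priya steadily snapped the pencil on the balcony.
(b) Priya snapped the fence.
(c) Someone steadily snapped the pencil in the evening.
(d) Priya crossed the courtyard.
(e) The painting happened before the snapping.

(a) Entailed — the original entails any weakening of itself; this just drops 'in the evening'.
(b) Not entailed — Priya snapped the pencil, not the fence; the fence belongs to the painting event.
(c) Entailed — dropping 'on the balcony' and generalizing the agent leaves a sub-description the original still satisfies.
(d) Entailed — this follows by dropping conjuncts from the crossing event's description.
(e) Entailed — the narrative places the painting before the snapping.

(a), (c), (d), (e)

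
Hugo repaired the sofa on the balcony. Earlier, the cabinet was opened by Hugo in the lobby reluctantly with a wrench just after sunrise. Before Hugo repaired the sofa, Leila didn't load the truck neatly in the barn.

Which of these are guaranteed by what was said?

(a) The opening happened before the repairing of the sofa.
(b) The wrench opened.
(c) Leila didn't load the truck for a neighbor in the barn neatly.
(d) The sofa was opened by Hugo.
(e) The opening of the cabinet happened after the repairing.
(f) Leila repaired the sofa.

(a), (c)

(a) Entailed — the narrative places the opening before the repairing.
(b) Not entailed — the cabinet is what opened, not the wrench.
(c) Entailed — under negation, adding a further restriction is entailed: if no such loading event occurred, none occurred for a neighbor either.
(d) Not entailed — Hugo opened the cabinet, not the sofa; the sofa belongs to the repairing event.
(e) Not entailed — the narrative places the opening before the repairing, not after.
(f) Not entailed — the passage has Hugo repairing the sofa, not Leila.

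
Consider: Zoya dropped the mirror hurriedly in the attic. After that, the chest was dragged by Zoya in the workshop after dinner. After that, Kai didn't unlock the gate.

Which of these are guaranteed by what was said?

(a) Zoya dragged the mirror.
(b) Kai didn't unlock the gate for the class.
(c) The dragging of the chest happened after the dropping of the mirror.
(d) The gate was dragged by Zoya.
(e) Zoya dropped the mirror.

(b), (c), (e)

(a) Not entailed — Zoya dragged the chest, not the mirror; the mirror belongs to the dropping event.
(b) Entailed — under negation, adding a further restriction is entailed: if no such unlocking event occurred, none occurred for the class either.
(c) Entailed — the narrative places the dropping before the dragging.
(d) Not entailed — Zoya dragged the chest, not the gate; the gate belongs to the unlocking event.
(e) Entailed — this follows by dropping conjuncts from the dropping event's description.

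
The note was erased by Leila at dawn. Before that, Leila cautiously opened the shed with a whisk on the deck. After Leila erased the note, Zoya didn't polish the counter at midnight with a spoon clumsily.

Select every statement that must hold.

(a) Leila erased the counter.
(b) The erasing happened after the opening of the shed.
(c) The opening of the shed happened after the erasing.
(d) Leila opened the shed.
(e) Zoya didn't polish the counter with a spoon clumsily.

(a) Not entailed — Leila erased the note, not the counter; the counter belongs to the polishing event.
(b) Entailed — the narrative places the opening before the erasing.
(c) Not entailed — the narrative places the opening before the erasing, not after.
(d) Entailed — dropping 'on the deck', 'cautiously', 'with a whisk' leaves a sub-description the original still satisfies.
(e) Not entailed — dropping 'at midnight' under negation is not valid — the original leaves open that Zoya polished the counter some other way.

(b), (d)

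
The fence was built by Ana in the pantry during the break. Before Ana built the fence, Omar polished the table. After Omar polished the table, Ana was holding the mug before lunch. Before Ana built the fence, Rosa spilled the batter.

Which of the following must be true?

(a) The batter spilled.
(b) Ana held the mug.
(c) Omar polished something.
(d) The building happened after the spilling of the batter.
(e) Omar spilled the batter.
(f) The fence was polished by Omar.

(a) Entailed — 'Rosa spilled the batter' is causative; it entails the inchoative 'the batter spilled'.
(b) Entailed — 'hold' is an activity; 'was holding' entails that some holding happened, so 'held' holds.
(c) Entailed — this follows by dropping conjuncts from the polishing event's description.
(d) Entailed — the narrative places the spilling before the building.
(e) Not entailed — the passage has Rosa spilling the batter, not Omar.
(f) Not entailed — Omar polished the table, not the fence; the fence belongs to the building event.

(a), (b), (c), (d)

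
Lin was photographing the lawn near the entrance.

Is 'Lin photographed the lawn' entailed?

no

'was photographing' is progressive; for an accomplishment like 'photograph the lawn', it doesn't entail completion.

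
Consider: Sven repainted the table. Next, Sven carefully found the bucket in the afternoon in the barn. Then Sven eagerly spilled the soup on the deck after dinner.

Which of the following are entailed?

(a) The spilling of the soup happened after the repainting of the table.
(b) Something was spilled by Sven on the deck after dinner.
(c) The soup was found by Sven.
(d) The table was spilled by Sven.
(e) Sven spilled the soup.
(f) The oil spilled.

(a), (b), (e)

(a) Entailed — the narrative places the repainting before the spilling.
(b) Entailed — this follows by dropping conjuncts from the spilling event's description.
(c) Not entailed — Sven found the bucket, not the soup; the soup belongs to the spilling event.
(d) Not entailed — Sven spilled the soup, not the table; the table belongs to the repainting event.
(e) Entailed — every conjunct here is already in the original spilling event.
(f) Not entailed — the soup is what spilled, not the oil.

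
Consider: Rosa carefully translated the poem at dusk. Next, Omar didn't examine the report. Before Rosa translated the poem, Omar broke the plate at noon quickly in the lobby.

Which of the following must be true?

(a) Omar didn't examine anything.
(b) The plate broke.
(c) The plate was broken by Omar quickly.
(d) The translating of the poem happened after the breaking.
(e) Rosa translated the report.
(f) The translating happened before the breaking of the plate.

(a) Not entailed — the original only denies this specific event; Omar may have examined something else.
(b) Entailed — 'Omar broke the plate' is causative; it entails the inchoative 'the plate broke'.
(c) Entailed — every conjunct here is already in the original breaking event.
(d) Entailed — the narrative places the breaking before the translating.
(e) Not entailed — Rosa translated the poem, not the report; the report belongs to the examining event.
(f) Not entailed — the narrative places the breaking before the translating, not after.

(b), (c), (d)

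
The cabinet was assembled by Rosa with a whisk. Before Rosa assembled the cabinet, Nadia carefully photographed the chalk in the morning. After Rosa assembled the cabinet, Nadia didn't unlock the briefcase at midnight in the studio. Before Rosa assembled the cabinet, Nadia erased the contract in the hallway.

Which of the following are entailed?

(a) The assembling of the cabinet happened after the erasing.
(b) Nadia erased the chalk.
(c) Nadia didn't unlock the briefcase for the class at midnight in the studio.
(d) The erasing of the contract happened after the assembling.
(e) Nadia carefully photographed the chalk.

(a), (c), (e)

(a) Entailed — the narrative places the erasing before the assembling.
(b) Not entailed — Nadia erased the contract, not the chalk; the chalk belongs to the photographing event.
(c) Entailed — under negation, adding a further restriction is entailed: if no such unlocking event occurred, none occurred for the class either.
(d) Not entailed — the narrative places the erasing before the assembling, not after.
(e) Entailed — every conjunct here is already in the original photographing event.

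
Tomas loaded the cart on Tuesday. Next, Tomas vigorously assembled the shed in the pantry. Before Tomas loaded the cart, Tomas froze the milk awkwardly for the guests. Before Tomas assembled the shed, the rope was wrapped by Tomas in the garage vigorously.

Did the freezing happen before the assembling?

yes

The narrative orders the freezing before the assembling.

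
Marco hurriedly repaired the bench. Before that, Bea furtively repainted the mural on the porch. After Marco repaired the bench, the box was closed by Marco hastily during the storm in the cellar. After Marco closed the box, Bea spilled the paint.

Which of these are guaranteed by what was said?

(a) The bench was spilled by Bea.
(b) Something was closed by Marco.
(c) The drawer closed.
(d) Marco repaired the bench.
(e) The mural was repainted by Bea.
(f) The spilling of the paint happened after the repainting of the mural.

(a) Not entailed — Bea spilled the paint, not the bench; the bench belongs to the repairing event.
(b) Entailed — the original entails any weakening of itself; this just drops 'during the storm', 'in the cellar', 'hastily' and generalizes the patient.
(c) Not entailed — the box is what closed, not the drawer.
(d) Entailed — dropping 'hurriedly' leaves a sub-description the original still satisfies.
(e) Entailed — the original entails any weakening of itself; this just drops 'furtively', 'on the porch'.
(f) Entailed — the narrative places the repainting before the spilling.

(b), (d), (e), (f)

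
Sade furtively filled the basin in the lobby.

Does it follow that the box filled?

no

Nothing is said about any box; only the basin is affected.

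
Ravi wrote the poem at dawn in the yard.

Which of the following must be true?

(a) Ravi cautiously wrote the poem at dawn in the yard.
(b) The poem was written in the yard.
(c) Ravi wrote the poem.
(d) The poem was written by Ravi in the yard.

(a) Not entailed — 'cautiously' adds information not in the original event.
(b) Entailed — the original entails any weakening of itself; this just drops 'at dawn' and generalizes the agent.
(c) Entailed — this follows by dropping conjuncts from the writing event's description.
(d) Entailed — dropping 'at dawn' leaves a sub-description the original still satisfies.

(b), (c), (d)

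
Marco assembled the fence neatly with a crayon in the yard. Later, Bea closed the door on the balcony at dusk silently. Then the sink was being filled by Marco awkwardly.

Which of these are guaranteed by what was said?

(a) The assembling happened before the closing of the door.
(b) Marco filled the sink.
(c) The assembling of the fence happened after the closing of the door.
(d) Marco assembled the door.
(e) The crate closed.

(a)

(a) Entailed — the narrative places the assembling before the closing.
(b) Not entailed — 'was filling' is progressive on an accomplishment; it does not entail the completed 'filled'.
(c) Not entailed — the narrative places the assembling before the closing, not after.
(d) Not entailed — Marco assembled the fence, not the door; the door belongs to the closing event.
(e) Not entailed — the door is what closed, not the crate.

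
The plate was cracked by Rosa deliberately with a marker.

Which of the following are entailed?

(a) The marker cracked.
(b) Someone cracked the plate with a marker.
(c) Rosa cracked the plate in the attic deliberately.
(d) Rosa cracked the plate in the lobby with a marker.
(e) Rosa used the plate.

(b)

(a) Not entailed — the plate is what cracked, not the marker.
(b) Entailed — dropping 'deliberately' and generalizing the agent leaves a sub-description the original still satisfies.
(c) Not entailed — 'in the attic' adds information not in the original event.
(d) Not entailed — 'in the lobby' adds information not in the original event.
(e) Not entailed — the plate is the patient, not an instrument — Rosa used a marker.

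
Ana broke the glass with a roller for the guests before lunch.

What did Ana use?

'with a roller' marks the instrument of the breaking event.

a roller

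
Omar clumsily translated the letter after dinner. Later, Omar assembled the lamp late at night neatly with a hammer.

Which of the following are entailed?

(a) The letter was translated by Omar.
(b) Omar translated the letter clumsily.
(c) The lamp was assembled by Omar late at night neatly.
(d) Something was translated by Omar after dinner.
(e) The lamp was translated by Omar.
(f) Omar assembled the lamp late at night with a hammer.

(a), (b), (c), (d), (f)

(a) Entailed — this follows by dropping conjuncts from the translating event's description.
(b) Entailed — the original entails any weakening of itself; this just drops 'after dinner'.
(c) Entailed — dropping 'with a hammer' leaves a sub-description the original still satisfies.
(d) Entailed — every conjunct here is already in the original translating event.
(e) Not entailed — Omar translated the letter, not the lamp; the lamp belongs to the assembling event.
(f) Entailed — the original entails any weakening of itself; this just drops 'neatly'.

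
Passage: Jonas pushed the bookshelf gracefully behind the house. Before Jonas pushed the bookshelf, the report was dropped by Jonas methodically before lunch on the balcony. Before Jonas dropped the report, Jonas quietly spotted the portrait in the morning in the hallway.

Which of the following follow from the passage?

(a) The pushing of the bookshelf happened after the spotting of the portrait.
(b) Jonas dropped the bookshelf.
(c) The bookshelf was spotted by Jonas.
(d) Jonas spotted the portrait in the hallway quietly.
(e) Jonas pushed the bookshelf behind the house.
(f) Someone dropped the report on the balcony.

(a), (d), (e), (f)

(a) Entailed — the narrative places the spotting before the pushing.
(b) Not entailed — Jonas dropped the report, not the bookshelf; the bookshelf belongs to the pushing event.
(c) Not entailed — Jonas spotted the portrait, not the bookshelf; the bookshelf belongs to the pushing event.
(d) Entailed — dropping 'in the morning' leaves a sub-description the original still satisfies.
(e) Entailed — every conjunct here is already in the original pushing event.
(f) Entailed — the original entails any weakening of itself; this just drops 'before lunch', 'methodically' and generalizes the agent.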